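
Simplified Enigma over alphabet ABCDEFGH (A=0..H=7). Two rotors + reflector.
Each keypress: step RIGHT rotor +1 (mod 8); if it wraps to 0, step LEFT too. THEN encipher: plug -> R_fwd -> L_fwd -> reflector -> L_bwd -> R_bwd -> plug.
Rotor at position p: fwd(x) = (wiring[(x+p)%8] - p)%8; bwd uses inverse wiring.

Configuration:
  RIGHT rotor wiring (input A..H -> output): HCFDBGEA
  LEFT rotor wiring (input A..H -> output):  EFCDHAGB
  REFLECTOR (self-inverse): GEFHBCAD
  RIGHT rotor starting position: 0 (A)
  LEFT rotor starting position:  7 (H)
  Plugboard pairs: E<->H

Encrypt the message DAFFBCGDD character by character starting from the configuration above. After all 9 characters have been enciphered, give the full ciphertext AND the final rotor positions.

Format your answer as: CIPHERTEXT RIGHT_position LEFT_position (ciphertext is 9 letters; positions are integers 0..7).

Answer: ACBDCECGG 1 0

Derivation:
Char 1 ('D'): step: R->1, L=7; D->plug->D->R->A->L->C->refl->F->L'->B->R'->A->plug->A
Char 2 ('A'): step: R->2, L=7; A->plug->A->R->D->L->D->refl->H->L'->H->R'->C->plug->C
Char 3 ('F'): step: R->3, L=7; F->plug->F->R->E->L->E->refl->B->L'->G->R'->B->plug->B
Char 4 ('F'): step: R->4, L=7; F->plug->F->R->G->L->B->refl->E->L'->E->R'->D->plug->D
Char 5 ('B'): step: R->5, L=7; B->plug->B->R->H->L->H->refl->D->L'->D->R'->C->plug->C
Char 6 ('C'): step: R->6, L=7; C->plug->C->R->B->L->F->refl->C->L'->A->R'->H->plug->E
Char 7 ('G'): step: R->7, L=7; G->plug->G->R->H->L->H->refl->D->L'->D->R'->C->plug->C
Char 8 ('D'): step: R->0, L->0 (L advanced); D->plug->D->R->D->L->D->refl->H->L'->E->R'->G->plug->G
Char 9 ('D'): step: R->1, L=0; D->plug->D->R->A->L->E->refl->B->L'->H->R'->G->plug->G
Final: ciphertext=ACBDCECGG, RIGHT=1, LEFT=0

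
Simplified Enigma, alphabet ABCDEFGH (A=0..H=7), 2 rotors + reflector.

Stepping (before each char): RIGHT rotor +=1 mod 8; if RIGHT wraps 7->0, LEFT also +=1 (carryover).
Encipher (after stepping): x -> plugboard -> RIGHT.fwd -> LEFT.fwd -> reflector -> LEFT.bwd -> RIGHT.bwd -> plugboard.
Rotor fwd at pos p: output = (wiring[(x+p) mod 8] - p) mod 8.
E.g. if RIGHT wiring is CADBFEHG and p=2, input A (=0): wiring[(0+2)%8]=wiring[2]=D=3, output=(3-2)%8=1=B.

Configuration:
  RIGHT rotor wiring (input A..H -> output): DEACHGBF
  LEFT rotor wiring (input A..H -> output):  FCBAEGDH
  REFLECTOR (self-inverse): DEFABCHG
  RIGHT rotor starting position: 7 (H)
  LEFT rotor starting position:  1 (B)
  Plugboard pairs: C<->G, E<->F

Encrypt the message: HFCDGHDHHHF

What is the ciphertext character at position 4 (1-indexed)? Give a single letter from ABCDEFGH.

Char 1 ('H'): step: R->0, L->2 (L advanced); H->plug->H->R->F->L->F->refl->C->L'->C->R'->D->plug->D
Char 2 ('F'): step: R->1, L=2; F->plug->E->R->F->L->F->refl->C->L'->C->R'->H->plug->H
Char 3 ('C'): step: R->2, L=2; C->plug->G->R->B->L->G->refl->H->L'->A->R'->B->plug->B
Char 4 ('D'): step: R->3, L=2; D->plug->D->R->G->L->D->refl->A->L'->H->R'->A->plug->A

A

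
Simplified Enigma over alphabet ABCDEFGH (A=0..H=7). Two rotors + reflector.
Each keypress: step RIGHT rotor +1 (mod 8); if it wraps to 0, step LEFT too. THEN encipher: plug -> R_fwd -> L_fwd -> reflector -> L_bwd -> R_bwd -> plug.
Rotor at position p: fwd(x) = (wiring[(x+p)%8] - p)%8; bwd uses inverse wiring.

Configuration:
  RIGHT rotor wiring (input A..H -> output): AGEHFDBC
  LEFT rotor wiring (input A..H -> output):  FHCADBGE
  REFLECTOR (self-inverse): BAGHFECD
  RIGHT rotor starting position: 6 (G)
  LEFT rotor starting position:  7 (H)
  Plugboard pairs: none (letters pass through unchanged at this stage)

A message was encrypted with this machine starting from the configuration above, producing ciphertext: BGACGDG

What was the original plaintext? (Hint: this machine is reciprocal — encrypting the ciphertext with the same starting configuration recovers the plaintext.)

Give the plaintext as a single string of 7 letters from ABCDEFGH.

Answer: FCBBFFA

Derivation:
Char 1 ('B'): step: R->7, L=7; B->plug->B->R->B->L->G->refl->C->L'->G->R'->F->plug->F
Char 2 ('G'): step: R->0, L->0 (L advanced); G->plug->G->R->B->L->H->refl->D->L'->E->R'->C->plug->C
Char 3 ('A'): step: R->1, L=0; A->plug->A->R->F->L->B->refl->A->L'->D->R'->B->plug->B
Char 4 ('C'): step: R->2, L=0; C->plug->C->R->D->L->A->refl->B->L'->F->R'->B->plug->B
Char 5 ('G'): step: R->3, L=0; G->plug->G->R->D->L->A->refl->B->L'->F->R'->F->plug->F
Char 6 ('D'): step: R->4, L=0; D->plug->D->R->G->L->G->refl->C->L'->C->R'->F->plug->F
Char 7 ('G'): step: R->5, L=0; G->plug->G->R->C->L->C->refl->G->L'->G->R'->A->plug->A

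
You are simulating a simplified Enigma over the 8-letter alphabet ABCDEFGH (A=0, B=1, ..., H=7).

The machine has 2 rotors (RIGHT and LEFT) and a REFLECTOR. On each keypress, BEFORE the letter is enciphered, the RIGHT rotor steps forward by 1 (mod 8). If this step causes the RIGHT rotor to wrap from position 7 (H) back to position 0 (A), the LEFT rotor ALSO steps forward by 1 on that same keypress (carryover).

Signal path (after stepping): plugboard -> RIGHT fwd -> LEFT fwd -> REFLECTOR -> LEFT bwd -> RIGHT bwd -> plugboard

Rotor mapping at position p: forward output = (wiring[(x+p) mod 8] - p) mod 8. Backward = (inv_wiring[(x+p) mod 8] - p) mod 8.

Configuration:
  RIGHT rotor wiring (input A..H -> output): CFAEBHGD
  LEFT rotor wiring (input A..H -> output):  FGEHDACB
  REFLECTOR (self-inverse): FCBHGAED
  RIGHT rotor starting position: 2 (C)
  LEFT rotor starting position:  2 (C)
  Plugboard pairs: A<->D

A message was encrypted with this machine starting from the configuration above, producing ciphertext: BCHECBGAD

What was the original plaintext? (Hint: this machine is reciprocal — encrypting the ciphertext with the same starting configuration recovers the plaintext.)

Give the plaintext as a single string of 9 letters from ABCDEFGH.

Char 1 ('B'): step: R->3, L=2; B->plug->B->R->G->L->D->refl->H->L'->F->R'->H->plug->H
Char 2 ('C'): step: R->4, L=2; C->plug->C->R->C->L->B->refl->C->L'->A->R'->H->plug->H
Char 3 ('H'): step: R->5, L=2; H->plug->H->R->E->L->A->refl->F->L'->B->R'->B->plug->B
Char 4 ('E'): step: R->6, L=2; E->plug->E->R->C->L->B->refl->C->L'->A->R'->A->plug->D
Char 5 ('C'): step: R->7, L=2; C->plug->C->R->G->L->D->refl->H->L'->F->R'->E->plug->E
Char 6 ('B'): step: R->0, L->3 (L advanced); B->plug->B->R->F->L->C->refl->B->L'->H->R'->F->plug->F
Char 7 ('G'): step: R->1, L=3; G->plug->G->R->C->L->F->refl->A->L'->B->R'->H->plug->H
Char 8 ('A'): step: R->2, L=3; A->plug->D->R->F->L->C->refl->B->L'->H->R'->C->plug->C
Char 9 ('D'): step: R->3, L=3; D->plug->A->R->B->L->A->refl->F->L'->C->R'->G->plug->G

Answer: HHBDEFHCG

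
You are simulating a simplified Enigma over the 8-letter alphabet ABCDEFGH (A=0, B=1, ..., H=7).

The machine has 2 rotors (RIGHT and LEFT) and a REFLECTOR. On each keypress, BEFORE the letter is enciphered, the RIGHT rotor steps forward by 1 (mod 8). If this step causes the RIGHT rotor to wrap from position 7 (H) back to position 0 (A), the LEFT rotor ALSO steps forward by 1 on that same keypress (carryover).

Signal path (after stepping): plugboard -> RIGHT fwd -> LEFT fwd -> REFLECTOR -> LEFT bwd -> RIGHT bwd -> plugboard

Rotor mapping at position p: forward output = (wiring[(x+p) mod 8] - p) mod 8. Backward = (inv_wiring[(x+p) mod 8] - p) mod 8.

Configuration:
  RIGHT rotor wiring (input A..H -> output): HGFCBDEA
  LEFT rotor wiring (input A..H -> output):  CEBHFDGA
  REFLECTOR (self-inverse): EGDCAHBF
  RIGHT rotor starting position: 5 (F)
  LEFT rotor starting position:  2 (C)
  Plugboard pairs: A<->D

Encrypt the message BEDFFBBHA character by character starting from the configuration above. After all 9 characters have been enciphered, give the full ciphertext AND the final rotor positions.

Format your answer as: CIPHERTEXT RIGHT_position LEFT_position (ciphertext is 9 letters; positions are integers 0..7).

Answer: EHBCCDHGB 6 3

Derivation:
Char 1 ('B'): step: R->6, L=2; B->plug->B->R->C->L->D->refl->C->L'->H->R'->E->plug->E
Char 2 ('E'): step: R->7, L=2; E->plug->E->R->D->L->B->refl->G->L'->F->R'->H->plug->H
Char 3 ('D'): step: R->0, L->3 (L advanced); D->plug->A->R->H->L->G->refl->B->L'->G->R'->B->plug->B
Char 4 ('F'): step: R->1, L=3; F->plug->F->R->D->L->D->refl->C->L'->B->R'->C->plug->C
Char 5 ('F'): step: R->2, L=3; F->plug->F->R->G->L->B->refl->G->L'->H->R'->C->plug->C
Char 6 ('B'): step: R->3, L=3; B->plug->B->R->G->L->B->refl->G->L'->H->R'->A->plug->D
Char 7 ('B'): step: R->4, L=3; B->plug->B->R->H->L->G->refl->B->L'->G->R'->H->plug->H
Char 8 ('H'): step: R->5, L=3; H->plug->H->R->E->L->F->refl->H->L'->F->R'->G->plug->G
Char 9 ('A'): step: R->6, L=3; A->plug->D->R->A->L->E->refl->A->L'->C->R'->B->plug->B
Final: ciphertext=EHBCCDHGB, RIGHT=6, LEFT=3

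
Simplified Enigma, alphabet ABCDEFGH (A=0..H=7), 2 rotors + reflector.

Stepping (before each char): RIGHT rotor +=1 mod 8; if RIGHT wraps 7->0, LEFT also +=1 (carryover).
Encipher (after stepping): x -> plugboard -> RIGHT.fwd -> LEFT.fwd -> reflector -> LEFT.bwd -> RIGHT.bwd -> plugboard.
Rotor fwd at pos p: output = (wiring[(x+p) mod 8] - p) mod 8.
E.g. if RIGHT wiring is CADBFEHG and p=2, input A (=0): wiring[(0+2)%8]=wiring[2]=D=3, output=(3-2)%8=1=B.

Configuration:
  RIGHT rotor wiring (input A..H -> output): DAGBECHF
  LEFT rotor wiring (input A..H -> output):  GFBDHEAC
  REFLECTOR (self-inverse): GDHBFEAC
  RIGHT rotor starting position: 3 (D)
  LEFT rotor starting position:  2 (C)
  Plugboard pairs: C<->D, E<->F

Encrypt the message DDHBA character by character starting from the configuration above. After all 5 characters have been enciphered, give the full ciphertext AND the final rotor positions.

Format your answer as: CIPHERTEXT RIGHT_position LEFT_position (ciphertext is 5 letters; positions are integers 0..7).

Answer: AFDEC 0 3

Derivation:
Char 1 ('D'): step: R->4, L=2; D->plug->C->R->D->L->C->refl->H->L'->A->R'->A->plug->A
Char 2 ('D'): step: R->5, L=2; D->plug->C->R->A->L->H->refl->C->L'->D->R'->E->plug->F
Char 3 ('H'): step: R->6, L=2; H->plug->H->R->E->L->G->refl->A->L'->F->R'->C->plug->D
Char 4 ('B'): step: R->7, L=2; B->plug->B->R->E->L->G->refl->A->L'->F->R'->F->plug->E
Char 5 ('A'): step: R->0, L->3 (L advanced); A->plug->A->R->D->L->F->refl->E->L'->B->R'->D->plug->C
Final: ciphertext=AFDEC, RIGHT=0, LEFT=3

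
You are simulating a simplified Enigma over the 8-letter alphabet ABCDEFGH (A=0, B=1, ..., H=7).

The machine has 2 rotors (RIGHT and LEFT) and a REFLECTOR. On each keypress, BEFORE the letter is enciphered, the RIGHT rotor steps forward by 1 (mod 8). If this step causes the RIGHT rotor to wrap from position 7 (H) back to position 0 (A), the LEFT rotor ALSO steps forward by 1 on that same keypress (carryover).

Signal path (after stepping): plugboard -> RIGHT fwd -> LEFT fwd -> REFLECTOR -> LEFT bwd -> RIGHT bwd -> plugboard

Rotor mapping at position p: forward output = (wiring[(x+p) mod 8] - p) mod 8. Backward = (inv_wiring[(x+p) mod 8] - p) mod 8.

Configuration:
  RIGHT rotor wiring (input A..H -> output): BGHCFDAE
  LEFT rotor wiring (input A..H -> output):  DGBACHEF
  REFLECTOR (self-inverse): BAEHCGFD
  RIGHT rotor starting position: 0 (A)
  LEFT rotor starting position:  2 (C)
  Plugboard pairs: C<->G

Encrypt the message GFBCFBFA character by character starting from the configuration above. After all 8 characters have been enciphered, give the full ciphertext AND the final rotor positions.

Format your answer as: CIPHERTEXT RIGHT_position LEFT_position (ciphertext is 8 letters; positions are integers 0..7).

Answer: CEFAAABB 0 3

Derivation:
Char 1 ('G'): step: R->1, L=2; G->plug->C->R->B->L->G->refl->F->L'->D->R'->G->plug->C
Char 2 ('F'): step: R->2, L=2; F->plug->F->R->C->L->A->refl->B->L'->G->R'->E->plug->E
Char 3 ('B'): step: R->3, L=2; B->plug->B->R->C->L->A->refl->B->L'->G->R'->F->plug->F
Char 4 ('C'): step: R->4, L=2; C->plug->G->R->D->L->F->refl->G->L'->B->R'->A->plug->A
Char 5 ('F'): step: R->5, L=2; F->plug->F->R->C->L->A->refl->B->L'->G->R'->A->plug->A
Char 6 ('B'): step: R->6, L=2; B->plug->B->R->G->L->B->refl->A->L'->C->R'->A->plug->A
Char 7 ('F'): step: R->7, L=2; F->plug->F->R->G->L->B->refl->A->L'->C->R'->B->plug->B
Char 8 ('A'): step: R->0, L->3 (L advanced); A->plug->A->R->B->L->H->refl->D->L'->G->R'->B->plug->B
Final: ciphertext=CEFAAABB, RIGHT=0, LEFT=3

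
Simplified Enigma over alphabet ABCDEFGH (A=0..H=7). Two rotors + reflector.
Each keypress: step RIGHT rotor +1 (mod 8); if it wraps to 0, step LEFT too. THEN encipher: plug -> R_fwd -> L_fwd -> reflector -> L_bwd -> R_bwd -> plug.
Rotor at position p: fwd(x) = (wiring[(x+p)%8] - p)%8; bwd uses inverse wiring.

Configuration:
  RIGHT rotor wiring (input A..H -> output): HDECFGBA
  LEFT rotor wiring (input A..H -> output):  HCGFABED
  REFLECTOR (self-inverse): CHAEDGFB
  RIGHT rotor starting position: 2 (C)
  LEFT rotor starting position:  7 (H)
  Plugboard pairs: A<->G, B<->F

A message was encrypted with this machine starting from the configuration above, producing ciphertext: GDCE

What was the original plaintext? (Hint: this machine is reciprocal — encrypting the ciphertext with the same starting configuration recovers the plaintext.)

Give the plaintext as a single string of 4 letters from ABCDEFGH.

Char 1 ('G'): step: R->3, L=7; G->plug->A->R->H->L->F->refl->G->L'->E->R'->F->plug->B
Char 2 ('D'): step: R->4, L=7; D->plug->D->R->E->L->G->refl->F->L'->H->R'->F->plug->B
Char 3 ('C'): step: R->5, L=7; C->plug->C->R->D->L->H->refl->B->L'->F->R'->G->plug->A
Char 4 ('E'): step: R->6, L=7; E->plug->E->R->G->L->C->refl->A->L'->B->R'->C->plug->C

Answer: BBAC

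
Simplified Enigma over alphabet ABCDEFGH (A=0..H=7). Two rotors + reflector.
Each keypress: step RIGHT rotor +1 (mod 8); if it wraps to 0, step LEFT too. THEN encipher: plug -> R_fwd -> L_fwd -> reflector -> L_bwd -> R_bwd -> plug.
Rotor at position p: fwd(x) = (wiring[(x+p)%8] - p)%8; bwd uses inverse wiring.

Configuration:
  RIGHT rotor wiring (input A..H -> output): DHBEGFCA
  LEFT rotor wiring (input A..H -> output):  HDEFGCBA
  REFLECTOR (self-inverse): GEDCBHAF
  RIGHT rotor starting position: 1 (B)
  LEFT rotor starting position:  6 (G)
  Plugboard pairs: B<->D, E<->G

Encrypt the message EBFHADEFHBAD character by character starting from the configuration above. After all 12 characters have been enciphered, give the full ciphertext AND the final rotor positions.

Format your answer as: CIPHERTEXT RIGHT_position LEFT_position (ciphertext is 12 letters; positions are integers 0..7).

Answer: GCEAFEHGBHHC 5 7

Derivation:
Char 1 ('E'): step: R->2, L=6; E->plug->G->R->B->L->C->refl->D->L'->A->R'->E->plug->G
Char 2 ('B'): step: R->3, L=6; B->plug->D->R->H->L->E->refl->B->L'->C->R'->C->plug->C
Char 3 ('F'): step: R->4, L=6; F->plug->F->R->D->L->F->refl->H->L'->F->R'->G->plug->E
Char 4 ('H'): step: R->5, L=6; H->plug->H->R->B->L->C->refl->D->L'->A->R'->A->plug->A
Char 5 ('A'): step: R->6, L=6; A->plug->A->R->E->L->G->refl->A->L'->G->R'->F->plug->F
Char 6 ('D'): step: R->7, L=6; D->plug->B->R->E->L->G->refl->A->L'->G->R'->G->plug->E
Char 7 ('E'): step: R->0, L->7 (L advanced); E->plug->G->R->C->L->E->refl->B->L'->A->R'->H->plug->H
Char 8 ('F'): step: R->1, L=7; F->plug->F->R->B->L->A->refl->G->L'->E->R'->E->plug->G
Char 9 ('H'): step: R->2, L=7; H->plug->H->R->F->L->H->refl->F->L'->D->R'->D->plug->B
Char 10 ('B'): step: R->3, L=7; B->plug->D->R->H->L->C->refl->D->L'->G->R'->H->plug->H
Char 11 ('A'): step: R->4, L=7; A->plug->A->R->C->L->E->refl->B->L'->A->R'->H->plug->H
Char 12 ('D'): step: R->5, L=7; D->plug->B->R->F->L->H->refl->F->L'->D->R'->C->plug->C
Final: ciphertext=GCEAFEHGBHHC, RIGHT=5, LEFT=7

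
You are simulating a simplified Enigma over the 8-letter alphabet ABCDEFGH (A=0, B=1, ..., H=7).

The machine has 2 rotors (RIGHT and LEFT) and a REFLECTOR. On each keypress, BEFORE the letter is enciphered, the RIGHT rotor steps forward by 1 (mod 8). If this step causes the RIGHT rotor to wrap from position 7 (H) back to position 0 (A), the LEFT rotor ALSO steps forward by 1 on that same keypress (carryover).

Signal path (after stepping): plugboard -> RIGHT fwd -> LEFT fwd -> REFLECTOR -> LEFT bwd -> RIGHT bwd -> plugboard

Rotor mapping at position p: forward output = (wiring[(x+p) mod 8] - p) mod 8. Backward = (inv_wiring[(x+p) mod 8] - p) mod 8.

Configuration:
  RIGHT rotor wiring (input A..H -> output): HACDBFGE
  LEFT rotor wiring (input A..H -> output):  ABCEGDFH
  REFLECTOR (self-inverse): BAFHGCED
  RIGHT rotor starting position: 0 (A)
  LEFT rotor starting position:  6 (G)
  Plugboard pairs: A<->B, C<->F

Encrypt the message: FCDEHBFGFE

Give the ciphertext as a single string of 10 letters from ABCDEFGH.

Answer: BFBDCGGBEC

Derivation:
Char 1 ('F'): step: R->1, L=6; F->plug->C->R->C->L->C->refl->F->L'->H->R'->A->plug->B
Char 2 ('C'): step: R->2, L=6; C->plug->F->R->C->L->C->refl->F->L'->H->R'->C->plug->F
Char 3 ('D'): step: R->3, L=6; D->plug->D->R->D->L->D->refl->H->L'->A->R'->A->plug->B
Char 4 ('E'): step: R->4, L=6; E->plug->E->R->D->L->D->refl->H->L'->A->R'->D->plug->D
Char 5 ('H'): step: R->5, L=6; H->plug->H->R->E->L->E->refl->G->L'->F->R'->F->plug->C
Char 6 ('B'): step: R->6, L=6; B->plug->A->R->A->L->H->refl->D->L'->D->R'->G->plug->G
Char 7 ('F'): step: R->7, L=6; F->plug->C->R->B->L->B->refl->A->L'->G->R'->G->plug->G
Char 8 ('G'): step: R->0, L->7 (L advanced); G->plug->G->R->G->L->E->refl->G->L'->H->R'->A->plug->B
Char 9 ('F'): step: R->1, L=7; F->plug->C->R->C->L->C->refl->F->L'->E->R'->E->plug->E
Char 10 ('E'): step: R->2, L=7; E->plug->E->R->E->L->F->refl->C->L'->C->R'->F->plug->C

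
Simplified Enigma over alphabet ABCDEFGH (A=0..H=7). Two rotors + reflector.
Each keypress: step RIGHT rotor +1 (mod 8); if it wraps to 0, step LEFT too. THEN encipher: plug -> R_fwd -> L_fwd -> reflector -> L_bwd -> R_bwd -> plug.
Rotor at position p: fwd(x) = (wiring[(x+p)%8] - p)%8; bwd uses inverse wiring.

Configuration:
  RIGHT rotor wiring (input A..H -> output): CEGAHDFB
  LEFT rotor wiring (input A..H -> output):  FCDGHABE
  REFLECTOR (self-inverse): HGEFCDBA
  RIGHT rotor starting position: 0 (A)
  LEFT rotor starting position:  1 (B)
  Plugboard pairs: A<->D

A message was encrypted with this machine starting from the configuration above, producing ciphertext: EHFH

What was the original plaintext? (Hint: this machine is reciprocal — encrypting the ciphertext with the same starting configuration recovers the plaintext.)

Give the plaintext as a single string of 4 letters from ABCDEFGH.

Answer: ABGA

Derivation:
Char 1 ('E'): step: R->1, L=1; E->plug->E->R->C->L->F->refl->D->L'->G->R'->D->plug->A
Char 2 ('H'): step: R->2, L=1; H->plug->H->R->C->L->F->refl->D->L'->G->R'->B->plug->B
Char 3 ('F'): step: R->3, L=1; F->plug->F->R->H->L->E->refl->C->L'->B->R'->G->plug->G
Char 4 ('H'): step: R->4, L=1; H->plug->H->R->E->L->H->refl->A->L'->F->R'->D->plug->A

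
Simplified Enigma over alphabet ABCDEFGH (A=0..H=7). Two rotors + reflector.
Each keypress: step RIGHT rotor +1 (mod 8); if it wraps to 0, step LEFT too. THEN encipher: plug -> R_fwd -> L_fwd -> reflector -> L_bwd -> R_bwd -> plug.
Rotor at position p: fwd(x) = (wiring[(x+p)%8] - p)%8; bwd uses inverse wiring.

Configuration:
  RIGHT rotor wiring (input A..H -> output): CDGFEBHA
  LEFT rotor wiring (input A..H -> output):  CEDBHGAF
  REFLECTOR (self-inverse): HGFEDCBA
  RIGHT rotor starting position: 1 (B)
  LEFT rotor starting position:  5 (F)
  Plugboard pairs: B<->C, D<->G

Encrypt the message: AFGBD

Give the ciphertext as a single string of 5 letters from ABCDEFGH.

Answer: BHDHA

Derivation:
Char 1 ('A'): step: R->2, L=5; A->plug->A->R->E->L->H->refl->A->L'->C->R'->C->plug->B
Char 2 ('F'): step: R->3, L=5; F->plug->F->R->H->L->C->refl->F->L'->D->R'->H->plug->H
Char 3 ('G'): step: R->4, L=5; G->plug->D->R->E->L->H->refl->A->L'->C->R'->G->plug->D
Char 4 ('B'): step: R->5, L=5; B->plug->C->R->D->L->F->refl->C->L'->H->R'->H->plug->H
Char 5 ('D'): step: R->6, L=5; D->plug->G->R->G->L->E->refl->D->L'->B->R'->A->plug->A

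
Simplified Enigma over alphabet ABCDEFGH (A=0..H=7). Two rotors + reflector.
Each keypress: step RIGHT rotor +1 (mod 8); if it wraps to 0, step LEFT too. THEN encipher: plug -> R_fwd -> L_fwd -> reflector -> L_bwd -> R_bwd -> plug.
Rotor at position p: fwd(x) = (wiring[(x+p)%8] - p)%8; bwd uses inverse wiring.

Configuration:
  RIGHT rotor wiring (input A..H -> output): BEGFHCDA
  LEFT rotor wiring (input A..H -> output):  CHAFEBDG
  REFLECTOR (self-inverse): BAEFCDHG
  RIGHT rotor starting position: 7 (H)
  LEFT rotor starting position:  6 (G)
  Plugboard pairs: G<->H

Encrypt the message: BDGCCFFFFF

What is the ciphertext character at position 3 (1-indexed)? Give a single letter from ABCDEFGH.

Char 1 ('B'): step: R->0, L->7 (L advanced); B->plug->B->R->E->L->G->refl->H->L'->A->R'->H->plug->G
Char 2 ('D'): step: R->1, L=7; D->plug->D->R->G->L->C->refl->E->L'->H->R'->G->plug->H
Char 3 ('G'): step: R->2, L=7; G->plug->H->R->C->L->A->refl->B->L'->D->R'->B->plug->B

B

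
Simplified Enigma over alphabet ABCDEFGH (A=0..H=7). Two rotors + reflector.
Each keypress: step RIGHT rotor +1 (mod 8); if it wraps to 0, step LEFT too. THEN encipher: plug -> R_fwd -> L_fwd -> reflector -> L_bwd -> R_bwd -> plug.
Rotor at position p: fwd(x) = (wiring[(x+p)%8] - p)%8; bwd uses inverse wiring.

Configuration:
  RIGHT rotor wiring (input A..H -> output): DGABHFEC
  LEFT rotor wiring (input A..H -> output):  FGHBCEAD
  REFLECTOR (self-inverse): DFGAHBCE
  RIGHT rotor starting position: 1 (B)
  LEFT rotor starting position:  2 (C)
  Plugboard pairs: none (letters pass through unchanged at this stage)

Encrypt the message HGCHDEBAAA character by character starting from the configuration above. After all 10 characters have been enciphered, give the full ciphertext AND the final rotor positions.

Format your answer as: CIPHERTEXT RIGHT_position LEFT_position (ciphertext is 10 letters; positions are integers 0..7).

Char 1 ('H'): step: R->2, L=2; H->plug->H->R->E->L->G->refl->C->L'->D->R'->D->plug->D
Char 2 ('G'): step: R->3, L=2; G->plug->G->R->D->L->C->refl->G->L'->E->R'->B->plug->B
Char 3 ('C'): step: R->4, L=2; C->plug->C->R->A->L->F->refl->B->L'->F->R'->H->plug->H
Char 4 ('H'): step: R->5, L=2; H->plug->H->R->C->L->A->refl->D->L'->G->R'->D->plug->D
Char 5 ('D'): step: R->6, L=2; D->plug->D->R->A->L->F->refl->B->L'->F->R'->C->plug->C
Char 6 ('E'): step: R->7, L=2; E->plug->E->R->C->L->A->refl->D->L'->G->R'->G->plug->G
Char 7 ('B'): step: R->0, L->3 (L advanced); B->plug->B->R->G->L->D->refl->A->L'->E->R'->G->plug->G
Char 8 ('A'): step: R->1, L=3; A->plug->A->R->F->L->C->refl->G->L'->A->R'->C->plug->C
Char 9 ('A'): step: R->2, L=3; A->plug->A->R->G->L->D->refl->A->L'->E->R'->H->plug->H
Char 10 ('A'): step: R->3, L=3; A->plug->A->R->G->L->D->refl->A->L'->E->R'->B->plug->B
Final: ciphertext=DBHDCGGCHB, RIGHT=3, LEFT=3

Answer: DBHDCGGCHB 3 3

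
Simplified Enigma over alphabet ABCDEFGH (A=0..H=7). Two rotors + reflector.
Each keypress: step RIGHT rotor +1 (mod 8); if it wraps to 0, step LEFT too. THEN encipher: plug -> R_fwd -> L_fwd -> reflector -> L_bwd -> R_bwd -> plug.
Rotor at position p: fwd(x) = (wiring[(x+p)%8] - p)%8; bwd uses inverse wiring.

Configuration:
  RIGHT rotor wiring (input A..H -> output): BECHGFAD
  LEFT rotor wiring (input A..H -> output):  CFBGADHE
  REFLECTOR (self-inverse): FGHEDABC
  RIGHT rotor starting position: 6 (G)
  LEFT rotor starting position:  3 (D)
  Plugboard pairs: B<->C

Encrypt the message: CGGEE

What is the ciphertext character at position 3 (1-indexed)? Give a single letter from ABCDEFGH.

Char 1 ('C'): step: R->7, L=3; C->plug->B->R->C->L->A->refl->F->L'->B->R'->H->plug->H
Char 2 ('G'): step: R->0, L->4 (L advanced); G->plug->G->R->A->L->E->refl->D->L'->C->R'->C->plug->B
Char 3 ('G'): step: R->1, L=4; G->plug->G->R->C->L->D->refl->E->L'->A->R'->H->plug->H

H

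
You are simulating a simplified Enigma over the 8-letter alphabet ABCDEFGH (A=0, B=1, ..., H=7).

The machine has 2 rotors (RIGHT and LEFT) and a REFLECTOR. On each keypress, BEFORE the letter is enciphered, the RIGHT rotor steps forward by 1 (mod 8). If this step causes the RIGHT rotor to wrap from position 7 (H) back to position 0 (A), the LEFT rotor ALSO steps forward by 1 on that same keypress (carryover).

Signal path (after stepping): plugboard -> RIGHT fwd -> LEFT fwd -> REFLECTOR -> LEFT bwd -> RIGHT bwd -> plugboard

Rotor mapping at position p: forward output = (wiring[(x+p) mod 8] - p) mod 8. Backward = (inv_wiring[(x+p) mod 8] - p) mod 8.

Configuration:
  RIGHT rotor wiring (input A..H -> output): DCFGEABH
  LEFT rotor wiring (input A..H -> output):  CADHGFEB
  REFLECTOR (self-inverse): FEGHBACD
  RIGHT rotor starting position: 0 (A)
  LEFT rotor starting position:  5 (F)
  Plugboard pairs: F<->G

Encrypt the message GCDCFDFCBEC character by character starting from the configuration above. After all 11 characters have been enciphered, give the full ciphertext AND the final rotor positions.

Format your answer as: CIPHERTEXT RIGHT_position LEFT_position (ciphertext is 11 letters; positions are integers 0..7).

Char 1 ('G'): step: R->1, L=5; G->plug->F->R->A->L->A->refl->F->L'->D->R'->D->plug->D
Char 2 ('C'): step: R->2, L=5; C->plug->C->R->C->L->E->refl->B->L'->H->R'->E->plug->E
Char 3 ('D'): step: R->3, L=5; D->plug->D->R->G->L->C->refl->G->L'->F->R'->C->plug->C
Char 4 ('C'): step: R->4, L=5; C->plug->C->R->F->L->G->refl->C->L'->G->R'->F->plug->G
Char 5 ('F'): step: R->5, L=5; F->plug->G->R->B->L->H->refl->D->L'->E->R'->B->plug->B
Char 6 ('D'): step: R->6, L=5; D->plug->D->R->E->L->D->refl->H->L'->B->R'->B->plug->B
Char 7 ('F'): step: R->7, L=5; F->plug->G->R->B->L->H->refl->D->L'->E->R'->B->plug->B
Char 8 ('C'): step: R->0, L->6 (L advanced); C->plug->C->R->F->L->B->refl->E->L'->C->R'->B->plug->B
Char 9 ('B'): step: R->1, L=6; B->plug->B->R->E->L->F->refl->A->L'->G->R'->G->plug->F
Char 10 ('E'): step: R->2, L=6; E->plug->E->R->H->L->H->refl->D->L'->B->R'->G->plug->F
Char 11 ('C'): step: R->3, L=6; C->plug->C->R->F->L->B->refl->E->L'->C->R'->H->plug->H
Final: ciphertext=DECGBBBBFFH, RIGHT=3, LEFT=6

Answer: DECGBBBBFFH 3 6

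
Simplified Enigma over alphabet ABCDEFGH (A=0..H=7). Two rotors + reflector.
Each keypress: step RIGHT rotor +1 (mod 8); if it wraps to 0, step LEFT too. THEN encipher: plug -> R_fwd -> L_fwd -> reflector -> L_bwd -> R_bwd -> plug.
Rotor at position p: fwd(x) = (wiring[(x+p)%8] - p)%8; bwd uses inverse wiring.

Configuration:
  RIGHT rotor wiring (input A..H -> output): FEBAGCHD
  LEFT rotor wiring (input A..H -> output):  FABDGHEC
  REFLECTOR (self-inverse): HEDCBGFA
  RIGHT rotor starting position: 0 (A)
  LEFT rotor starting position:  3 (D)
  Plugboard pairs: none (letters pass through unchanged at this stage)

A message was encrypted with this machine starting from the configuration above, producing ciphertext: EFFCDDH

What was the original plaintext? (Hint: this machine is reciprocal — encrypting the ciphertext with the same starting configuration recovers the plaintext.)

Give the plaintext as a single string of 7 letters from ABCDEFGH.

Answer: DEBAFCA

Derivation:
Char 1 ('E'): step: R->1, L=3; E->plug->E->R->B->L->D->refl->C->L'->F->R'->D->plug->D
Char 2 ('F'): step: R->2, L=3; F->plug->F->R->B->L->D->refl->C->L'->F->R'->E->plug->E
Char 3 ('F'): step: R->3, L=3; F->plug->F->R->C->L->E->refl->B->L'->D->R'->B->plug->B
Char 4 ('C'): step: R->4, L=3; C->plug->C->R->D->L->B->refl->E->L'->C->R'->A->plug->A
Char 5 ('D'): step: R->5, L=3; D->plug->D->R->A->L->A->refl->H->L'->E->R'->F->plug->F
Char 6 ('D'): step: R->6, L=3; D->plug->D->R->G->L->F->refl->G->L'->H->R'->C->plug->C
Char 7 ('H'): step: R->7, L=3; H->plug->H->R->A->L->A->refl->H->L'->E->R'->A->plug->A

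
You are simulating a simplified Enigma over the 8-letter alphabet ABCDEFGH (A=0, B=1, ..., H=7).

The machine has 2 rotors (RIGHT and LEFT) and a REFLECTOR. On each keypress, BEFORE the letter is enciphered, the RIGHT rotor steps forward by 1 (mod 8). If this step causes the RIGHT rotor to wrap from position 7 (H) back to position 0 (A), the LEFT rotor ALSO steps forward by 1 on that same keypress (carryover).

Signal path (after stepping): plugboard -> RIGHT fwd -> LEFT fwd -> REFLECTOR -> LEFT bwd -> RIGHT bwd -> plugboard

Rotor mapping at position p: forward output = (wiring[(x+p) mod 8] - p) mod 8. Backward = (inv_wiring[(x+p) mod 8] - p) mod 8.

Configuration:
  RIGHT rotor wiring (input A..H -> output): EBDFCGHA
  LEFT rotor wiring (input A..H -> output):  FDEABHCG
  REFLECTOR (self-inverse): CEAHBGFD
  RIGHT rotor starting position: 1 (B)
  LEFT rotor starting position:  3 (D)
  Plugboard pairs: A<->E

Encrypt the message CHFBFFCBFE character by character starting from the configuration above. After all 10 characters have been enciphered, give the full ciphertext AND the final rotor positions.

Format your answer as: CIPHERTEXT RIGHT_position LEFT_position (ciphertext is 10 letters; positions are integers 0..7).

Answer: EFEDBDFEBH 3 4

Derivation:
Char 1 ('C'): step: R->2, L=3; C->plug->C->R->A->L->F->refl->G->L'->B->R'->A->plug->E
Char 2 ('H'): step: R->3, L=3; H->plug->H->R->A->L->F->refl->G->L'->B->R'->F->plug->F
Char 3 ('F'): step: R->4, L=3; F->plug->F->R->F->L->C->refl->A->L'->G->R'->A->plug->E
Char 4 ('B'): step: R->5, L=3; B->plug->B->R->C->L->E->refl->B->L'->H->R'->D->plug->D
Char 5 ('F'): step: R->6, L=3; F->plug->F->R->H->L->B->refl->E->L'->C->R'->B->plug->B
Char 6 ('F'): step: R->7, L=3; F->plug->F->R->D->L->H->refl->D->L'->E->R'->D->plug->D
Char 7 ('C'): step: R->0, L->4 (L advanced); C->plug->C->R->D->L->C->refl->A->L'->G->R'->F->plug->F
Char 8 ('B'): step: R->1, L=4; B->plug->B->R->C->L->G->refl->F->L'->A->R'->A->plug->E
Char 9 ('F'): step: R->2, L=4; F->plug->F->R->G->L->A->refl->C->L'->D->R'->B->plug->B
Char 10 ('E'): step: R->3, L=4; E->plug->A->R->C->L->G->refl->F->L'->A->R'->H->plug->H
Final: ciphertext=EFEDBDFEBH, RIGHT=3, LEFT=4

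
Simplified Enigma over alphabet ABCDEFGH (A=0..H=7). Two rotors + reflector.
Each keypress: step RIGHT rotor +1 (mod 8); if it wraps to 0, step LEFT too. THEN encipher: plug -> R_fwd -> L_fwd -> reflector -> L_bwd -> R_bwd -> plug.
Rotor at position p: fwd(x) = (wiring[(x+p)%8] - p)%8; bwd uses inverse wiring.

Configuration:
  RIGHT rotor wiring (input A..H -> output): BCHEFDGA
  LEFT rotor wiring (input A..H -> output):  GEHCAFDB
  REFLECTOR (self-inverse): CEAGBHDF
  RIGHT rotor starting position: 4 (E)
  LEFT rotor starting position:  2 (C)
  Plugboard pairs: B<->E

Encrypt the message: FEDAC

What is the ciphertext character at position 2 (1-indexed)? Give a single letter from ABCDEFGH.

Char 1 ('F'): step: R->5, L=2; F->plug->F->R->C->L->G->refl->D->L'->D->R'->C->plug->C
Char 2 ('E'): step: R->6, L=2; E->plug->B->R->C->L->G->refl->D->L'->D->R'->C->plug->C

C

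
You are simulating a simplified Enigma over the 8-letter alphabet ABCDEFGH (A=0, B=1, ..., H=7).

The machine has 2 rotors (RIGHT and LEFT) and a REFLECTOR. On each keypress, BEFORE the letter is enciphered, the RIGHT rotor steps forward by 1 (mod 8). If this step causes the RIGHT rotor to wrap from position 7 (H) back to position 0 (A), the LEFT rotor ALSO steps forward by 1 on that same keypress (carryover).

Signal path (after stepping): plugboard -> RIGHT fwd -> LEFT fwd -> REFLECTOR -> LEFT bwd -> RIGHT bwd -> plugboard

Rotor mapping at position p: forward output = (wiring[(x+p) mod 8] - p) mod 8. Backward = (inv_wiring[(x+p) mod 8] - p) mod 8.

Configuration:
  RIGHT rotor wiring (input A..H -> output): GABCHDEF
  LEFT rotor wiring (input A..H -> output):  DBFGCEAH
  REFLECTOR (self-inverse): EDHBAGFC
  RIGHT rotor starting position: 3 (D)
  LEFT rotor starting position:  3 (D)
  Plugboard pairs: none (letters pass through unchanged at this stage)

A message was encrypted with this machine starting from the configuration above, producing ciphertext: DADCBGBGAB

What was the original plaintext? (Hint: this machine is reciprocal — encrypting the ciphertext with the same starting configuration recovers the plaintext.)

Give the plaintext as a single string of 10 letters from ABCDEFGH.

Char 1 ('D'): step: R->4, L=3; D->plug->D->R->B->L->H->refl->C->L'->H->R'->B->plug->B
Char 2 ('A'): step: R->5, L=3; A->plug->A->R->G->L->G->refl->F->L'->D->R'->E->plug->E
Char 3 ('D'): step: R->6, L=3; D->plug->D->R->C->L->B->refl->D->L'->A->R'->C->plug->C
Char 4 ('C'): step: R->7, L=3; C->plug->C->R->B->L->H->refl->C->L'->H->R'->B->plug->B
Char 5 ('B'): step: R->0, L->4 (L advanced); B->plug->B->R->A->L->G->refl->F->L'->F->R'->H->plug->H
Char 6 ('G'): step: R->1, L=4; G->plug->G->R->E->L->H->refl->C->L'->H->R'->A->plug->A
Char 7 ('B'): step: R->2, L=4; B->plug->B->R->A->L->G->refl->F->L'->F->R'->C->plug->C
Char 8 ('G'): step: R->3, L=4; G->plug->G->R->F->L->F->refl->G->L'->A->R'->C->plug->C
Char 9 ('A'): step: R->4, L=4; A->plug->A->R->D->L->D->refl->B->L'->G->R'->H->plug->H
Char 10 ('B'): step: R->5, L=4; B->plug->B->R->H->L->C->refl->H->L'->E->R'->F->plug->F

Answer: BECBHACCHF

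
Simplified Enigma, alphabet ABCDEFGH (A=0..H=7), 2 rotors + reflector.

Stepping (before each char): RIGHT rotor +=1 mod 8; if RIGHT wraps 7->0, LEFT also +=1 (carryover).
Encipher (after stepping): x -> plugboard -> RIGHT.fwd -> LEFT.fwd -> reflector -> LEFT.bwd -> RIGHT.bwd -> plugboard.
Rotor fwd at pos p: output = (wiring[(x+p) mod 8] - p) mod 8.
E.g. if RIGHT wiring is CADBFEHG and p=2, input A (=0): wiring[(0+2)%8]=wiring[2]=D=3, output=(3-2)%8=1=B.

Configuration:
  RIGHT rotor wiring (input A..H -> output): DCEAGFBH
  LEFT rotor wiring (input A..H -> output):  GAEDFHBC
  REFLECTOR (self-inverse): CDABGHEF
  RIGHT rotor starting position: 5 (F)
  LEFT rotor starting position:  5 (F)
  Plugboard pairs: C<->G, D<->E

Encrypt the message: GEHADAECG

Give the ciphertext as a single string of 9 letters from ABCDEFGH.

Answer: FHEDHEAGD

Derivation:
Char 1 ('G'): step: R->6, L=5; G->plug->C->R->F->L->H->refl->F->L'->C->R'->F->plug->F
Char 2 ('E'): step: R->7, L=5; E->plug->D->R->F->L->H->refl->F->L'->C->R'->H->plug->H
Char 3 ('H'): step: R->0, L->6 (L advanced); H->plug->H->R->H->L->B->refl->D->L'->A->R'->D->plug->E
Char 4 ('A'): step: R->1, L=6; A->plug->A->R->B->L->E->refl->G->L'->E->R'->E->plug->D
Char 5 ('D'): step: R->2, L=6; D->plug->E->R->H->L->B->refl->D->L'->A->R'->H->plug->H
Char 6 ('A'): step: R->3, L=6; A->plug->A->R->F->L->F->refl->H->L'->G->R'->D->plug->E
Char 7 ('E'): step: R->4, L=6; E->plug->D->R->D->L->C->refl->A->L'->C->R'->A->plug->A
Char 8 ('C'): step: R->5, L=6; C->plug->G->R->D->L->C->refl->A->L'->C->R'->C->plug->G
Char 9 ('G'): step: R->6, L=6; G->plug->C->R->F->L->F->refl->H->L'->G->R'->E->plug->D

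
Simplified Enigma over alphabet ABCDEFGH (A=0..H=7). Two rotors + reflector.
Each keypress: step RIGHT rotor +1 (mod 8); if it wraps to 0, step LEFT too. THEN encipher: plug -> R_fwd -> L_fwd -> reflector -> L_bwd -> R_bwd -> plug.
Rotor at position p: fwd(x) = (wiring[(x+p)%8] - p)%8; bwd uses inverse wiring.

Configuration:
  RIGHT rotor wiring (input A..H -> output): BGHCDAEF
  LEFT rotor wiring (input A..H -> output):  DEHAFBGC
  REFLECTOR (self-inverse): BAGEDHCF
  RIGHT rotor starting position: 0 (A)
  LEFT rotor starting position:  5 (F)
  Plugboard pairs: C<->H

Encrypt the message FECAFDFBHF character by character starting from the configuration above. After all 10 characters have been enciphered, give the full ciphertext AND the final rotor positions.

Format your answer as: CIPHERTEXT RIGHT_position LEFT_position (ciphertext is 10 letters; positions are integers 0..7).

Char 1 ('F'): step: R->1, L=5; F->plug->F->R->D->L->G->refl->C->L'->F->R'->A->plug->A
Char 2 ('E'): step: R->2, L=5; E->plug->E->R->C->L->F->refl->H->L'->E->R'->H->plug->C
Char 3 ('C'): step: R->3, L=5; C->plug->H->R->E->L->H->refl->F->L'->C->R'->E->plug->E
Char 4 ('A'): step: R->4, L=5; A->plug->A->R->H->L->A->refl->B->L'->B->R'->D->plug->D
Char 5 ('F'): step: R->5, L=5; F->plug->F->R->C->L->F->refl->H->L'->E->R'->D->plug->D
Char 6 ('D'): step: R->6, L=5; D->plug->D->R->A->L->E->refl->D->L'->G->R'->A->plug->A
Char 7 ('F'): step: R->7, L=5; F->plug->F->R->E->L->H->refl->F->L'->C->R'->B->plug->B
Char 8 ('B'): step: R->0, L->6 (L advanced); B->plug->B->R->G->L->H->refl->F->L'->C->R'->D->plug->D
Char 9 ('H'): step: R->1, L=6; H->plug->C->R->B->L->E->refl->D->L'->H->R'->E->plug->E
Char 10 ('F'): step: R->2, L=6; F->plug->F->R->D->L->G->refl->C->L'->F->R'->A->plug->A
Final: ciphertext=ACEDDABDEA, RIGHT=2, LEFT=6

Answer: ACEDDABDEA 2 6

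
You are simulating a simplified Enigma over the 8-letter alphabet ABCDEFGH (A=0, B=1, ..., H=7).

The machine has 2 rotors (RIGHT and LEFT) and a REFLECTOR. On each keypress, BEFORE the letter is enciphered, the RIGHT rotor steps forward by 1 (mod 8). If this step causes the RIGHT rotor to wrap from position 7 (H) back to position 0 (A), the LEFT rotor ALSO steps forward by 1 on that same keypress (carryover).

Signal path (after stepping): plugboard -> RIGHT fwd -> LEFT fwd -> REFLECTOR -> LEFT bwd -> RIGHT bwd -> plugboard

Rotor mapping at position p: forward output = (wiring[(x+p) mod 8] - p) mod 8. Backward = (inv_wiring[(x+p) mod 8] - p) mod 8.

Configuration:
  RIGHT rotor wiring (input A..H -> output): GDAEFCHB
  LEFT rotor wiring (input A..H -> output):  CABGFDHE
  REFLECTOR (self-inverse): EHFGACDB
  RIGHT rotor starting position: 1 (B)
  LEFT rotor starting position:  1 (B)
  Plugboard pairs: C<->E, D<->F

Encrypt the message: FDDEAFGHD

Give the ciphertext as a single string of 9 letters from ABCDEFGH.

Answer: DAHBBGDFB

Derivation:
Char 1 ('F'): step: R->2, L=1; F->plug->D->R->A->L->H->refl->B->L'->H->R'->F->plug->D
Char 2 ('D'): step: R->3, L=1; D->plug->F->R->D->L->E->refl->A->L'->B->R'->A->plug->A
Char 3 ('D'): step: R->4, L=1; D->plug->F->R->H->L->B->refl->H->L'->A->R'->H->plug->H
Char 4 ('E'): step: R->5, L=1; E->plug->C->R->E->L->C->refl->F->L'->C->R'->B->plug->B
Char 5 ('A'): step: R->6, L=1; A->plug->A->R->B->L->A->refl->E->L'->D->R'->B->plug->B
Char 6 ('F'): step: R->7, L=1; F->plug->D->R->B->L->A->refl->E->L'->D->R'->G->plug->G
Char 7 ('G'): step: R->0, L->2 (L advanced); G->plug->G->R->H->L->G->refl->D->L'->C->R'->F->plug->D
Char 8 ('H'): step: R->1, L=2; H->plug->H->R->F->L->C->refl->F->L'->E->R'->D->plug->F
Char 9 ('D'): step: R->2, L=2; D->plug->F->R->H->L->G->refl->D->L'->C->R'->B->plug->B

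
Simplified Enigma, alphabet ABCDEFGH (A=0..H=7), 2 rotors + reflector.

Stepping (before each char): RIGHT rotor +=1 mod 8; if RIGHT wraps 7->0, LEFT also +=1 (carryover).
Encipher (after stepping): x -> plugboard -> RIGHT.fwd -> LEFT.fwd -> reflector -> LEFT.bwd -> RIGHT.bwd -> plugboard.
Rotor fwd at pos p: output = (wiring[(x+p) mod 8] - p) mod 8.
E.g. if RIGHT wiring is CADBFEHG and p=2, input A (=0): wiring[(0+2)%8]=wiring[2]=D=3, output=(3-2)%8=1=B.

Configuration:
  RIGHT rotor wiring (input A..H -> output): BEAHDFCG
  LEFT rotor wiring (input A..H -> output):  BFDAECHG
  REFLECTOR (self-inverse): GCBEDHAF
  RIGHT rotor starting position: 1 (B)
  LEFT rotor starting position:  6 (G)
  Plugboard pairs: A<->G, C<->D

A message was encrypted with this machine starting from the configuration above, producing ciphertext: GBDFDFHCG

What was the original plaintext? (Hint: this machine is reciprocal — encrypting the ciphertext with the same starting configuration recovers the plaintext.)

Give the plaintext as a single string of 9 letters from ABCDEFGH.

Char 1 ('G'): step: R->2, L=6; G->plug->A->R->G->L->G->refl->A->L'->B->R'->C->plug->D
Char 2 ('B'): step: R->3, L=6; B->plug->B->R->A->L->B->refl->C->L'->F->R'->H->plug->H
Char 3 ('D'): step: R->4, L=6; D->plug->C->R->G->L->G->refl->A->L'->B->R'->B->plug->B
Char 4 ('F'): step: R->5, L=6; F->plug->F->R->D->L->H->refl->F->L'->E->R'->D->plug->C
Char 5 ('D'): step: R->6, L=6; D->plug->C->R->D->L->H->refl->F->L'->E->R'->A->plug->G
Char 6 ('F'): step: R->7, L=6; F->plug->F->R->E->L->F->refl->H->L'->D->R'->H->plug->H
Char 7 ('H'): step: R->0, L->7 (L advanced); H->plug->H->R->G->L->D->refl->E->L'->D->R'->E->plug->E
Char 8 ('C'): step: R->1, L=7; C->plug->D->R->C->L->G->refl->A->L'->H->R'->B->plug->B
Char 9 ('G'): step: R->2, L=7; G->plug->A->R->G->L->D->refl->E->L'->D->R'->D->plug->C

Answer: DHBCGHEBC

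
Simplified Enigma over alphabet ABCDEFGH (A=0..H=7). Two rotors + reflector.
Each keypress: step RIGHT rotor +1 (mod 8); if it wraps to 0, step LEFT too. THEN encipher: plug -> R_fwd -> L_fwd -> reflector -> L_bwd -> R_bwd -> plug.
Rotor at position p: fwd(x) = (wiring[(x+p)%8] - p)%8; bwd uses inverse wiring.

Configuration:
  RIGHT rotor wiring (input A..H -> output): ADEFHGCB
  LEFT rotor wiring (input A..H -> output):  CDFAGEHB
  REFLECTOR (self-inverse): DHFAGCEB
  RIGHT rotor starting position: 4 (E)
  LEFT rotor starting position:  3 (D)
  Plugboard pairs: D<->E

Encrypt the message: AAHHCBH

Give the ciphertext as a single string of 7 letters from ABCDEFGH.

Answer: DBCGHDA

Derivation:
Char 1 ('A'): step: R->5, L=3; A->plug->A->R->B->L->D->refl->A->L'->G->R'->E->plug->D
Char 2 ('A'): step: R->6, L=3; A->plug->A->R->E->L->G->refl->E->L'->D->R'->B->plug->B
Char 3 ('H'): step: R->7, L=3; H->plug->H->R->D->L->E->refl->G->L'->E->R'->C->plug->C
Char 4 ('H'): step: R->0, L->4 (L advanced); H->plug->H->R->B->L->A->refl->D->L'->C->R'->G->plug->G
Char 5 ('C'): step: R->1, L=4; C->plug->C->R->E->L->G->refl->E->L'->H->R'->H->plug->H
Char 6 ('B'): step: R->2, L=4; B->plug->B->R->D->L->F->refl->C->L'->A->R'->E->plug->D
Char 7 ('H'): step: R->3, L=4; H->plug->H->R->B->L->A->refl->D->L'->C->R'->A->plug->A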